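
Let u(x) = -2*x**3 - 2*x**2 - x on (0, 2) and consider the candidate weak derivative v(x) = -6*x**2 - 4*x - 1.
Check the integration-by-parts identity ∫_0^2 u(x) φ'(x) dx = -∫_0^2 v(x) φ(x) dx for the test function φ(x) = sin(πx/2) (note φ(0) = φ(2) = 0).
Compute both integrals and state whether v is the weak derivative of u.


LHS = -192/π^3 + 68/π, RHS = -192/π^3 + 68/π. Yes, v = u' weakly.

u(x) = -2*x**3 - 2*x**2 - x, classical derivative u'(x) = -6*x**2 - 4*x - 1.
φ(x) = sin(πx/2), so φ'(x) = π*cos(π*x/2)/2.
Note φ(0) = φ(2) = 0, so the boundary term u·φ vanishes.
LHS = ∫_0^2 u(x) φ'(x) dx = ∫_0^2 (-π*x^3*cos(π*x/2) - π*x^2*cos(π*x/2) - π*x*cos(π*x/2)/2) dx. Term by term:
  ∫_0^2 -π*x^2*cos(π*x/2) dx = 16/π;  ∫_0^2 -π*x^3*cos(π*x/2) dx = -192/π^3 + 48/π;  ∫_0^2 -π*x*cos(π*x/2)/2 dx = 4/π.
Sum: 16/π + -192/π^3 + 48/π + 4/π = -192/π^3 + 68/π.
So LHS = -192/π^3 + 68/π.
∫_0^2 v(x) φ(x) dx = ∫_0^2 (-6*x^2*sin(π*x/2) - 4*x*sin(π*x/2) - sin(π*x/2)) dx. Term by term:
  ∫_0^2 -sin(π*x/2) dx = -4/π;  ∫_0^2 -6*x^2*sin(π*x/2) dx = -48/π + 192/π^3;  ∫_0^2 -4*x*sin(π*x/2) dx = -16/π.
Sum: -4/π + -48/π + 192/π^3 − 16/π = -68/π + 192/π^3.
So RHS = -∫_0^2 v(x) φ(x) dx = -192/π^3 + 68/π.
LHS = RHS, so the identity holds for this test φ.
Moreover u is smooth here and v(x) = u'(x) = -6*x**2 - 4*x - 1 pointwise, so the identity holds for every test function. Hence v is the weak derivative of u.


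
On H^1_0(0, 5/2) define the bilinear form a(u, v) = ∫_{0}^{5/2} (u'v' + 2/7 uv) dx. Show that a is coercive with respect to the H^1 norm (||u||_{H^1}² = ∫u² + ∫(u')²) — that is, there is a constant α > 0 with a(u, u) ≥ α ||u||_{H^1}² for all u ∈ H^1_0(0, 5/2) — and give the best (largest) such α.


α = 2*(25 + 14*π^2)/(7*(25 + 4*π^2))

Coercivity of a(·,·) on H^1_0(0, 5/2) means a(u, u) ≥ α ||u||_{H^1}² for every u ∈ H^1_0.
The interval has length L = 5/2, and Poincaré/coercivity depend only on L. Here a(u, u) = ∫(u')² + (2/7)·∫u².
Here 0 < c = 2/7 < 1. The condition a(u,u) ≥ α||u||_{H^1}² reads (1−α)∫(u')² ≥ (α−c)∫u². Any admissible α is ≤ 1 (rapidly oscillating u have ∫u²/∫(u')² → 0), and α = 1 would force 0 ≥ (1−c)∫u², impossible since c < 1; so 1−α > 0. By the sharp Poincaré inequality on H^1_0 of an interval of length L, ∫(u')² ≥ (π/L)²∫u² with equality for the first sine mode sin(π(x−x₀)/L) (x₀ the left endpoint), so the inequality holds for all u iff (1−α)(π/L)² ≥ α − c, i.e. α ≤ ((π/L)² + c)/((π/L)² + 1) = (1 + c(L/π)²)/(1 + (L/π)²). With (π/L)² = 4*π^2/25 and c = 2/7, the largest admissible constant is α = ((π/L)² + c)/((π/L)² + 1).
Simplifying, α = 2*(25 + 14*π^2)/(7*(25 + 4*π^2)).


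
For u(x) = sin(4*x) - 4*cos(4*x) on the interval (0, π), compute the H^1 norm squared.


||u||_{H^1(0,π)}^2 = 289*π/2

u'(x) = 16*sin(4*x) + 4*cos(4*x).
Expand u² and (u')² and integrate term by term on (0, π), using: for integers n ≥ 1, ∫_0^π sin²(nx) dx = ∫_0^π cos²(nx) dx = π/2; for n ≠ n', ∫_0^π sin(nx)sin(n'x) dx = ∫_0^π cos(nx)cos(n'x) dx = 0; and by product-to-sum, ∫_0^π sin(nx)cos(n'x) dx = ½∫_0^π [sin((n+n')x) + sin((n−n')x)] dx, which is 0 when n+n' is even and 2n/(n²−n'²) when n+n' is odd (it need not vanish on (0, π)).
  u² squared terms: (-4)²·∫cos(4x)² dx = 16·π/2 = 8*π;  (1)²·∫sin(4x)² dx = 1·π/2 = π/2.
  u² cross terms: 2·(-4)·(1)·∫cos(4x)·sin(4x) dx = -8·(0) = 0.
  So ∫_0^π u² dx = 8*π + π/2 + 0 = 17*π/2.
  (u')² squared terms: (4)²·∫cos(4x)² dx = 16·π/2 = 8*π;  (16)²·∫sin(4x)² dx = 256·π/2 = 128*π.
  (u')² cross terms: 2·(4)·(16)·∫cos(4x)·sin(4x) dx = 128·(0) = 0.
  So ∫_0^π (u')² dx = 8*π + 128*π + 0 = 136*π.
||u||_{H^1}^2 = (17*π/2) + (136*π) = 289*π/2.


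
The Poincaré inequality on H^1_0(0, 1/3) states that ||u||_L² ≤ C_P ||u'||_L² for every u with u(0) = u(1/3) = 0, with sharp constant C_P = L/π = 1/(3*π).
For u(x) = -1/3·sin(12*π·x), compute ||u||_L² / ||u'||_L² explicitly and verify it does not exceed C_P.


||u||_L² / ||u'||_L² = 1/(12*π) < C_P = 1/(3*π).

u(x) = -1/3·sin(12*π·x), so u'(x) = -4*π*cos(12*π*x).
Writing u(x) = A·sin(kπx/L) with A = -1/3 and k = 4, use ∫_0^L sin²(kπx/L) dx = L/2 and ∫_0^L cos²(kπx/L) dx = L/2.
u² = 1/9·sin²(12*π·x) and (u')² = 16*π^2·cos²(12*π·x), and each of sin², cos² integrates to L/2 = 1/6 over (0, 1/3).
∫_0^1/3 u² dx = 1/54, so ||u||_L² = sqrt(6)/18.
∫_0^1/3 (u')² dx = 8*π^2/3, so ||u'||_L² = 2*sqrt(6)*π/3.
Ratio ||u||_L² / ||u'||_L² = 1/(12*π).
Sharp Poincaré constant on H^1_0(0, 1/3) is C_P = L/π = 1/(3*π), achieved by sin(3*π·x).
This is the k = 4 harmonic; the ratio L/(kπ) is strictly less than C_P = L/π, consistent with the sharp inequality ||u||_L² ≤ C_P ||u'||_L².


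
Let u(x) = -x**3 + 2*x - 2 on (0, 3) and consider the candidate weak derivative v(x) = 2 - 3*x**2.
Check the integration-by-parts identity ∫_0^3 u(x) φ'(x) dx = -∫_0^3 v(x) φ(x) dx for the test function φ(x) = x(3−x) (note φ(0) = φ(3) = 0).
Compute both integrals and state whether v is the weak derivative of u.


LHS = 549/20, RHS = 549/20. Yes, v = u' weakly.

u(x) = -x**3 + 2*x - 2, classical derivative u'(x) = 2 - 3*x**2.
φ(x) = x(3−x), so φ'(x) = 3 - 2*x.
Note φ(0) = φ(3) = 0, so the boundary term u·φ vanishes.
LHS = ∫_0^3 u(x) φ'(x) dx = ∫_0^3 (2*x^4 - 3*x^3 - 4*x^2 + 10*x - 6) dx. Term by term:
  ∫_0^3 2*x^4 dx = 486/5;  ∫_0^3 -3*x^3 dx = -243/4;  ∫_0^3 -4*x^2 dx = -36;
  ∫_0^3 10*x dx = 45;  ∫_0^3 -6 dx = -18.
Sum: 486/5 − 243/4 − 36 + 45 − 18 = 549/20.
So LHS = 549/20.
∫_0^3 v(x) φ(x) dx = ∫_0^3 (3*x^4 - 9*x^3 - 2*x^2 + 6*x) dx. Term by term:
  ∫_0^3 3*x^4 dx = 729/5;  ∫_0^3 -9*x^3 dx = -729/4;  ∫_0^3 -2*x^2 dx = -18;
  ∫_0^3 6*x dx = 27.
Sum: 729/5 − 729/4 − 18 + 27 = -549/20.
So RHS = -∫_0^3 v(x) φ(x) dx = 549/20.
LHS = RHS, so the identity holds for this test φ.
Moreover u is smooth here and v(x) = u'(x) = 2 - 3*x**2 pointwise, so the identity holds for every test function. Hence v is the weak derivative of u.


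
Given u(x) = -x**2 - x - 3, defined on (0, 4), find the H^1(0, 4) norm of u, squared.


||u||_{H^1}^2 = 10312/15

The H^1 norm (squared) on an interval (0, L) is
  ||u||_{H^1}^2 = ∫_0^L u(x)^2 dx + ∫_0^L u'(x)^2 dx.
Compute u'(x) = -2*x - 1.
Then u(x)^2 = x**4 + 2*x**3 + 7*x**2 + 6*x + 9 and u'(x)^2 = 4*x**2 + 4*x + 1.
Integrate each monomial from 0 to 4 using ∫_0^4 c·x^n dx = c·4^(n+1)/(n+1):
  ∫_0^4 u(x)^2 dx = ∫_0^4 (x^4 + 2*x^3 + 7*x^2 + 6*x + 9) dx. Term by term:
    ∫_0^4 x^4 dx = 1024/5;  ∫_0^4 2*x^3 dx = 128;  ∫_0^4 7*x^2 dx = 448/3;
    ∫_0^4 6*x dx = 48;  ∫_0^4 9 dx = 36.
  Sum: 1024/5 + 128 + 448/3 + 48 + 36 = 8492/15.
  ∫_0^4 u'(x)^2 dx = ∫_0^4 (4*x^2 + 4*x + 1) dx. Term by term:
    ∫_0^4 4*x^2 dx = 256/3;  ∫_0^4 4*x dx = 32;  ∫_0^4 1 dx = 4.
  Sum: 256/3 + 32 + 4 = 364/3.
Adding: ||u||_{H^1}^2 = 8492/15 + 364/3 = 10312/15.


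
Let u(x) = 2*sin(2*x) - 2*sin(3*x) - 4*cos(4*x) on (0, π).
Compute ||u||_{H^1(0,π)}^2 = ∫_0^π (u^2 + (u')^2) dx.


||u||_{H^1(0,π)}^2 = -1632/7 + 166*π

u'(x) = 16*sin(4*x) + 4*cos(2*x) - 6*cos(3*x).
Expand u² and (u')² and integrate term by term on (0, π), using: for integers n ≥ 1, ∫_0^π sin²(nx) dx = ∫_0^π cos²(nx) dx = π/2; for n ≠ n', ∫_0^π sin(nx)sin(n'x) dx = ∫_0^π cos(nx)cos(n'x) dx = 0; and by product-to-sum, ∫_0^π sin(nx)cos(n'x) dx = ½∫_0^π [sin((n+n')x) + sin((n−n')x)] dx, which is 0 when n+n' is even and 2n/(n²−n'²) when n+n' is odd (it need not vanish on (0, π)).
  u² squared terms: (-4)²·∫cos(4x)² dx = 16·π/2 = 8*π;  (-2)²·∫sin(3x)² dx = 4·π/2 = 2*π;  (2)²·∫sin(2x)² dx = 4·π/2 = 2*π.
  u² cross terms: 2·(-4)·(-2)·∫cos(4x)·sin(3x) dx = 16·(-6/7) = -96/7;  2·(-4)·(2)·∫cos(4x)·sin(2x) dx = -16·(0) = 0;  2·(-2)·(2)·∫sin(3x)·sin(2x) dx = -8·(0) = 0.
  So ∫_0^π u² dx = 8*π + 2*π + 2*π − 96/7 + 0 + 0 = -96/7 + 12*π.
  (u')² squared terms: (-6)²·∫cos(3x)² dx = 36·π/2 = 18*π;  (4)²·∫cos(2x)² dx = 16·π/2 = 8*π;  (16)²·∫sin(4x)² dx = 256·π/2 = 128*π.
  (u')² cross terms: 2·(-6)·(4)·∫cos(3x)·cos(2x) dx = -48·(0) = 0;  2·(-6)·(16)·∫cos(3x)·sin(4x) dx = -192·(8/7) = -1536/7;  2·(4)·(16)·∫cos(2x)·sin(4x) dx = 128·(0) = 0.
  So ∫_0^π (u')² dx = 18*π + 8*π + 128*π + 0 − 1536/7 + 0 = -1536/7 + 154*π.
||u||_{H^1}^2 = (-96/7 + 12*π) + (-1536/7 + 154*π) = -1632/7 + 166*π.


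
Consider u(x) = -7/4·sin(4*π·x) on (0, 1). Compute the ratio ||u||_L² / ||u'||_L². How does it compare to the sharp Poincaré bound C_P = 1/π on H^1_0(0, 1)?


||u||_L² / ||u'||_L² = 1/(4*π) < C_P = 1/π.

u(x) = -7/4·sin(4*π·x), so u'(x) = -7*π*cos(4*π*x).
Writing u(x) = A·sin(kπx/L) with A = -7/4 and k = 4, use ∫_0^L sin²(kπx/L) dx = L/2 and ∫_0^L cos²(kπx/L) dx = L/2.
u² = 49/16·sin²(4*π·x) and (u')² = 49*π^2·cos²(4*π·x), and each of sin², cos² integrates to L/2 = 1/2 over (0, 1).
∫_0^1 u² dx = 49/32, so ||u||_L² = 7*sqrt(2)/8.
∫_0^1 (u')² dx = 49*π^2/2, so ||u'||_L² = 7*sqrt(2)*π/2.
Ratio ||u||_L² / ||u'||_L² = 1/(4*π).
Sharp Poincaré constant on H^1_0(0, 1) is C_P = L/π = 1/π, achieved by sin(π·x).
This is the k = 4 harmonic; the ratio L/(kπ) is strictly less than C_P = L/π, consistent with the sharp inequality ||u||_L² ≤ C_P ||u'||_L².


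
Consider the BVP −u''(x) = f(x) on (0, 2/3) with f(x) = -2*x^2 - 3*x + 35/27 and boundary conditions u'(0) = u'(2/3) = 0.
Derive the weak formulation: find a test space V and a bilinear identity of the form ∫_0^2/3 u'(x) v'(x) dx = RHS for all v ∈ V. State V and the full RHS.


V = H^1(0, 2/3) (no boundary constraint on v; u is determined up to an additive constant); weak form: ∫_0^2/3 u'v' dx = ∫_0^2/3 (-2*x^2 - 3*x + 35/27) v dx for all v ∈ V.

Multiply both sides by a test function v and integrate from 0 to 2/3:
  ∫_0^2/3 −u''(x) v(x) dx = ∫_0^2/3 f(x) v(x) dx.
Integrate the LHS by parts once:
  ∫_0^2/3 −u'' v dx = −[u'(x) v(x)]_0^2/3 + ∫_0^2/3 u'(x) v'(x) dx.
Thus ∫_0^2/3 u'(x) v'(x) dx = ∫_0^2/3 f(x) v(x) dx + [u'(x) v(x)]_0^2/3.
Choose V so that boundary terms are either known or forced to vanish.
u has homogeneous Neumann: u'(0) = u'(2/3) = 0. So [u' v]_0^2/3 = 0·v(2/3) − 0·v(0) = 0 for any v; take V = H^1(0, 2/3).
Weak formulation: find u (satisfying any essential BC) such that ∫_0^2/3 u'(x) v'(x) dx = ∫_0^2/3 f v dx for all v ∈ V (homogeneous Neumann, so boundary terms vanish).
Substituting f(x) = -2*x^2 - 3*x + 35/27, the right-hand side is ∫_0^2/3 (-2*x^2 - 3*x + 35/27) v dx.
Compatibility check (pure Neumann): taking v ≡ 1 ∈ V gives 0 = ∫_0^2/3 f dx + (0) − (0), i.e. ∫_0^2/3 f dx must equal u'(0) − u'(2/3) = 0. Indeed ∫_0^2/3 (-2*x^2 - 3*x + 35/27) dx = 0, so the data are compatible. The solution is then unique only up to an additive constant (fix it e.g. by requiring ∫_0^2/3 u dx = 0).


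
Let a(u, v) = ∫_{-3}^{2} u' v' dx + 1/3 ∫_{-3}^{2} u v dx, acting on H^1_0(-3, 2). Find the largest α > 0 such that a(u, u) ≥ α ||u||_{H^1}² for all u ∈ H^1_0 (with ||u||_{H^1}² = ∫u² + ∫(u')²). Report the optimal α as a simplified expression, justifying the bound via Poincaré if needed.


α = (25/3 + π^2)/(π^2 + 25)

Coercivity of a(·,·) on H^1_0(-3, 2) means a(u, u) ≥ α ||u||_{H^1}² for every u ∈ H^1_0.
The interval has length L = 5, and Poincaré/coercivity depend only on L. Here a(u, u) = ∫(u')² + (1/3)·∫u².
Here 0 < c = 1/3 < 1. The condition a(u,u) ≥ α||u||_{H^1}² reads (1−α)∫(u')² ≥ (α−c)∫u². Any admissible α is ≤ 1 (rapidly oscillating u have ∫u²/∫(u')² → 0), and α = 1 would force 0 ≥ (1−c)∫u², impossible since c < 1; so 1−α > 0. By the sharp Poincaré inequality on H^1_0 of an interval of length L, ∫(u')² ≥ (π/L)²∫u² with equality for the first sine mode sin(π(x−x₀)/L) (x₀ the left endpoint), so the inequality holds for all u iff (1−α)(π/L)² ≥ α − c, i.e. α ≤ ((π/L)² + c)/((π/L)² + 1) = (1 + c(L/π)²)/(1 + (L/π)²). With (π/L)² = π^2/25 and c = 1/3, the largest admissible constant is α = ((π/L)² + c)/((π/L)² + 1).
Simplifying, α = (25/3 + π^2)/(π^2 + 25).


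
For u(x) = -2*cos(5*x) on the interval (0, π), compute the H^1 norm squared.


||u||_{H^1(0,π)}^2 = 52*π

u'(x) = 10*sin(5*x).
Expand u² and (u')² and integrate term by term on (0, π), using: for integers n ≥ 1, ∫_0^π sin²(nx) dx = ∫_0^π cos²(nx) dx = π/2; for n ≠ n', ∫_0^π sin(nx)sin(n'x) dx = ∫_0^π cos(nx)cos(n'x) dx = 0; and by product-to-sum, ∫_0^π sin(nx)cos(n'x) dx = ½∫_0^π [sin((n+n')x) + sin((n−n')x)] dx, which is 0 when n+n' is even and 2n/(n²−n'²) when n+n' is odd (it need not vanish on (0, π)).
  u² squared terms: (-2)²·∫cos(5x)² dx = 4·π/2 = 2*π.
  So ∫_0^π u² dx = 2*π.
  (u')² squared terms: (10)²·∫sin(5x)² dx = 100·π/2 = 50*π.
  So ∫_0^π (u')² dx = 50*π.
||u||_{H^1}^2 = (2*π) + (50*π) = 52*π.


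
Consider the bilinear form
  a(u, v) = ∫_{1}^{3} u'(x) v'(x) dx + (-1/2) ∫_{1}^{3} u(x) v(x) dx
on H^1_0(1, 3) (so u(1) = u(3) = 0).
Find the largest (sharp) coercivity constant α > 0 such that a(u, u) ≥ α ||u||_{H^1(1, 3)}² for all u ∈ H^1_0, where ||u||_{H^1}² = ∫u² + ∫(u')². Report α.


α = (-2 + π^2)/(4 + π^2)

Coercivity of a(·,·) on H^1_0(1, 3) means a(u, u) ≥ α ||u||_{H^1}² for every u ∈ H^1_0.
The interval has length L = 2, and Poincaré/coercivity depend only on L. Here a(u, u) = ∫(u')² + (-1/2)·∫u².
Here c = -1/2 < 0 with |c| < (π/L)² = π^2/4, so coercivity still holds. The condition a(u,u) ≥ α||u||_{H^1}² reads (1−α)∫(u')² ≥ (α−c)∫u². Any admissible α is ≤ 1 (rapidly oscillating u have ∫u²/∫(u')² → 0), and α = 1 would force 0 ≥ (1−c)∫u², impossible since c < 1; so 1−α > 0. By the sharp Poincaré inequality on H^1_0 of an interval of length L, ∫(u')² ≥ (π/L)²∫u² with equality for the first sine mode sin(π(x−x₀)/L) (x₀ the left endpoint), so the inequality holds for all u iff (1−α)(π/L)² ≥ α − c, i.e. α ≤ ((π/L)² + c)/((π/L)² + 1) = (1 + c(L/π)²)/(1 + (L/π)²). (Direct route, valid since c ≤ 0: Poincaré gives c∫u² ≥ c(L/π)²∫(u')², so a(u,u) ≥ (1 + c(L/π)²)∫(u')², while ||u||_{H^1}² ≤ (1 + (L/π)²)∫(u')²; dividing yields the same α.) With (π/L)² = π^2/4 and c = -1/2, the largest admissible constant is α = ((π/L)² + c)/((π/L)² + 1).
Simplifying, α = (-2 + π^2)/(4 + π^2).


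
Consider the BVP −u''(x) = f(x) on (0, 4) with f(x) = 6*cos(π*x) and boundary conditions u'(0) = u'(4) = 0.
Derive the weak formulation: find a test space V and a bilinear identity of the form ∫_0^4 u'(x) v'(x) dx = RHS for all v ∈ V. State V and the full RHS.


V = H^1(0, 4) (no boundary constraint on v; u is determined up to an additive constant); weak form: ∫_0^4 u'v' dx = ∫_0^4 (6*cos(π*x)) v dx for all v ∈ V.

Multiply both sides by a test function v and integrate from 0 to 4:
  ∫_0^4 −u''(x) v(x) dx = ∫_0^4 f(x) v(x) dx.
Integrate the LHS by parts once:
  ∫_0^4 −u'' v dx = −[u'(x) v(x)]_0^4 + ∫_0^4 u'(x) v'(x) dx.
Thus ∫_0^4 u'(x) v'(x) dx = ∫_0^4 f(x) v(x) dx + [u'(x) v(x)]_0^4.
Choose V so that boundary terms are either known or forced to vanish.
u has homogeneous Neumann: u'(0) = u'(4) = 0. So [u' v]_0^4 = 0·v(4) − 0·v(0) = 0 for any v; take V = H^1(0, 4).
Weak formulation: find u (satisfying any essential BC) such that ∫_0^4 u'(x) v'(x) dx = ∫_0^4 f v dx for all v ∈ V (homogeneous Neumann, so boundary terms vanish).
Substituting f(x) = 6*cos(π*x), the right-hand side is ∫_0^4 (6*cos(π*x)) v dx.
Compatibility check (pure Neumann): taking v ≡ 1 ∈ V gives 0 = ∫_0^4 f dx + (0) − (0), i.e. ∫_0^4 f dx must equal u'(0) − u'(4) = 0. Indeed ∫_0^4 (6*cos(π*x)) dx = 0, so the data are compatible. The solution is then unique only up to an additive constant (fix it e.g. by requiring ∫_0^4 u dx = 0).


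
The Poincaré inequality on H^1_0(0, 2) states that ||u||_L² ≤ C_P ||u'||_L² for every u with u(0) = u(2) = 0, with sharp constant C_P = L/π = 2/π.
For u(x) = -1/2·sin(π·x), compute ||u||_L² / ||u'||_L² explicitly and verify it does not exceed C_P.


||u||_L² / ||u'||_L² = 1/π < C_P = 2/π.

u(x) = -1/2·sin(π·x), so u'(x) = -π*cos(π*x)/2.
Writing u(x) = A·sin(kπx/L) with A = -1/2 and k = 2, use ∫_0^L sin²(kπx/L) dx = L/2 and ∫_0^L cos²(kπx/L) dx = L/2.
u² = 1/4·sin²(π·x) and (u')² = π^2/4·cos²(π·x), and each of sin², cos² integrates to L/2 = 1 over (0, 2).
∫_0^2 u² dx = 1/4, so ||u||_L² = 1/2.
∫_0^2 (u')² dx = π^2/4, so ||u'||_L² = π/2.
Ratio ||u||_L² / ||u'||_L² = 1/π.
Sharp Poincaré constant on H^1_0(0, 2) is C_P = L/π = 2/π, achieved by sin(π/2·x).
This is the k = 2 harmonic; the ratio L/(kπ) is strictly less than C_P = L/π, consistent with the sharp inequality ||u||_L² ≤ C_P ||u'||_L².


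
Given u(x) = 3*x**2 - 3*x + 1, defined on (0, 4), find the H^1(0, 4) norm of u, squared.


||u||_{H^1}^2 = 7416/5

The H^1 norm (squared) on an interval (0, L) is
  ||u||_{H^1}^2 = ∫_0^L u(x)^2 dx + ∫_0^L u'(x)^2 dx.
Compute u'(x) = 6*x - 3.
Then u(x)^2 = 9*x**4 - 18*x**3 + 15*x**2 - 6*x + 1 and u'(x)^2 = 36*x**2 - 36*x + 9.
Integrate each monomial from 0 to 4 using ∫_0^4 c·x^n dx = c·4^(n+1)/(n+1):
  ∫_0^4 u(x)^2 dx = ∫_0^4 (9*x^4 - 18*x^3 + 15*x^2 - 6*x + 1) dx. Term by term:
    ∫_0^4 9*x^4 dx = 9216/5;  ∫_0^4 -18*x^3 dx = -1152;  ∫_0^4 15*x^2 dx = 320;
    ∫_0^4 -6*x dx = -48;  ∫_0^4 1 dx = 4.
  Sum: 9216/5 − 1152 + 320 − 48 + 4 = 4836/5.
  ∫_0^4 u'(x)^2 dx = ∫_0^4 (36*x^2 - 36*x + 9) dx. Term by term:
    ∫_0^4 36*x^2 dx = 768;  ∫_0^4 -36*x dx = -288;  ∫_0^4 9 dx = 36.
  Sum: 768 − 288 + 36 = 516.
Adding: ||u||_{H^1}^2 = 4836/5 + 516 = 7416/5.


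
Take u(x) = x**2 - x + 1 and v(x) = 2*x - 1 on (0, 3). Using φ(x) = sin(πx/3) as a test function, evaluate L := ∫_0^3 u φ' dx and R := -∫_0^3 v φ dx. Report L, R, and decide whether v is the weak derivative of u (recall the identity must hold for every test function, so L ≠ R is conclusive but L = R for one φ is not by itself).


LHS = -12/π, RHS = -12/π. Yes, v = u' weakly.

u(x) = x**2 - x + 1, classical derivative u'(x) = 2*x - 1.
φ(x) = sin(πx/3), so φ'(x) = π*cos(π*x/3)/3.
Note φ(0) = φ(3) = 0, so the boundary term u·φ vanishes.
LHS = ∫_0^3 u(x) φ'(x) dx = ∫_0^3 (π*x^2*cos(π*x/3)/3 - π*x*cos(π*x/3)/3 + π*cos(π*x/3)/3) dx. Term by term:
  ∫_0^3 π*cos(π*x/3)/3 dx = 0;  ∫_0^3 -π*x*cos(π*x/3)/3 dx = 6/π;  ∫_0^3 π*x^2*cos(π*x/3)/3 dx = -18/π.
Sum: 0 + 6/π − 18/π = -12/π.
So LHS = -12/π.
∫_0^3 v(x) φ(x) dx = ∫_0^3 (2*x*sin(π*x/3) - sin(π*x/3)) dx. Term by term:
  ∫_0^3 -sin(π*x/3) dx = -6/π;  ∫_0^3 2*x*sin(π*x/3) dx = 18/π.
Sum: -6/π + 18/π = 12/π.
So RHS = -∫_0^3 v(x) φ(x) dx = -12/π.
LHS = RHS, so the identity holds for this test φ.
Moreover u is smooth here and v(x) = u'(x) = 2*x - 1 pointwise, so the identity holds for every test function. Hence v is the weak derivative of u.


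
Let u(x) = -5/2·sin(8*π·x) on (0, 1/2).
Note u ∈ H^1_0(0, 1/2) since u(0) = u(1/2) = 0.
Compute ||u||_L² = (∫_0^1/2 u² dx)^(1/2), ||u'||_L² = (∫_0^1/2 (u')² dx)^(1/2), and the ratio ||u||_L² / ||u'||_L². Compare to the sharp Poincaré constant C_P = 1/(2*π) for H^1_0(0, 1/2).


||u||_L² / ||u'||_L² = 1/(8*π) < C_P = 1/(2*π).

u(x) = -5/2·sin(8*π·x), so u'(x) = -20*π*cos(8*π*x).
Writing u(x) = A·sin(kπx/L) with A = -5/2 and k = 4, use ∫_0^L sin²(kπx/L) dx = L/2 and ∫_0^L cos²(kπx/L) dx = L/2.
u² = 25/4·sin²(8*π·x) and (u')² = 400*π^2·cos²(8*π·x), and each of sin², cos² integrates to L/2 = 1/4 over (0, 1/2).
∫_0^1/2 u² dx = 25/16, so ||u||_L² = 5/4.
∫_0^1/2 (u')² dx = 100*π^2, so ||u'||_L² = 10*π.
Ratio ||u||_L² / ||u'||_L² = 1/(8*π).
Sharp Poincaré constant on H^1_0(0, 1/2) is C_P = L/π = 1/(2*π), achieved by sin(2*π·x).
This is the k = 4 harmonic; the ratio L/(kπ) is strictly less than C_P = L/π, consistent with the sharp inequality ||u||_L² ≤ C_P ||u'||_L².


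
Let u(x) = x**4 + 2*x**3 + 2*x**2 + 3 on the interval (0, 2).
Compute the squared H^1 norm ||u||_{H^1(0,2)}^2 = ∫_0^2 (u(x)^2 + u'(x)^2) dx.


||u||_{H^1}^2 = 646678/315

The H^1 norm (squared) on an interval (0, L) is
  ||u||_{H^1}^2 = ∫_0^L u(x)^2 dx + ∫_0^L u'(x)^2 dx.
Compute u'(x) = 4*x**3 + 6*x**2 + 4*x.
Then u(x)^2 = x**8 + 4*x**7 + 8*x**6 + 8*x**5 + 10*x**4 + 12*x**3 + 12*x**2 + 9 and u'(x)^2 = 16*x**6 + 48*x**5 + 68*x**4 + 48*x**3 + 16*x**2.
Integrate each monomial from 0 to 2 using ∫_0^2 c·x^n dx = c·2^(n+1)/(n+1):
  ∫_0^2 u(x)^2 dx = ∫_0^2 (x^8 + 4*x^7 + 8*x^6 + 8*x^5 + 10*x^4 + 12*x^3 + 12*x^2 + 9) dx. Term by term:
    ∫_0^2 x^8 dx = 512/9;  ∫_0^2 4*x^7 dx = 128;  ∫_0^2 8*x^6 dx = 1024/7;
    ∫_0^2 8*x^5 dx = 256/3;  ∫_0^2 10*x^4 dx = 64;  ∫_0^2 12*x^3 dx = 48;
    ∫_0^2 12*x^2 dx = 32;  ∫_0^2 9 dx = 18.
  Sum: 512/9 + 128 + 1024/7 + 256/3 + 64 + 48 + 32 + 18 = 36446/63.
  ∫_0^2 u'(x)^2 dx = ∫_0^2 (16*x^6 + 48*x^5 + 68*x^4 + 48*x^3 + 16*x^2) dx. Term by term:
    ∫_0^2 16*x^6 dx = 2048/7;  ∫_0^2 48*x^5 dx = 512;  ∫_0^2 68*x^4 dx = 2176/5;
    ∫_0^2 48*x^3 dx = 192;  ∫_0^2 16*x^2 dx = 128/3.
  Sum: 2048/7 + 512 + 2176/5 + 192 + 128/3 = 154816/105.
Adding: ||u||_{H^1}^2 = 36446/63 + 154816/105 = 646678/315.


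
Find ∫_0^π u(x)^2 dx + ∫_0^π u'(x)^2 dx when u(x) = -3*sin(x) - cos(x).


||u||_{H^1(0,π)}^2 = 10*π

u'(x) = sin(x) - 3*cos(x).
Expand u² and (u')² and integrate term by term on (0, π), using: for integers n ≥ 1, ∫_0^π sin²(nx) dx = ∫_0^π cos²(nx) dx = π/2; for n ≠ n', ∫_0^π sin(nx)sin(n'x) dx = ∫_0^π cos(nx)cos(n'x) dx = 0; and by product-to-sum, ∫_0^π sin(nx)cos(n'x) dx = ½∫_0^π [sin((n+n')x) + sin((n−n')x)] dx, which is 0 when n+n' is even and 2n/(n²−n'²) when n+n' is odd (it need not vanish on (0, π)).
  u² squared terms: (-1)²·∫cos(x)² dx = 1·π/2 = π/2;  (-3)²·∫sin(x)² dx = 9·π/2 = 9*π/2.
  u² cross terms: 2·(-1)·(-3)·∫cos(x)·sin(x) dx = 6·(0) = 0.
  So ∫_0^π u² dx = π/2 + 9*π/2 + 0 = 5*π.
  (u')² squared terms: (-3)²·∫cos(x)² dx = 9·π/2 = 9*π/2;  (1)²·∫sin(x)² dx = 1·π/2 = π/2.
  (u')² cross terms: 2·(-3)·(1)·∫cos(x)·sin(x) dx = -6·(0) = 0.
  So ∫_0^π (u')² dx = 9*π/2 + π/2 + 0 = 5*π.
||u||_{H^1}^2 = (5*π) + (5*π) = 10*π.


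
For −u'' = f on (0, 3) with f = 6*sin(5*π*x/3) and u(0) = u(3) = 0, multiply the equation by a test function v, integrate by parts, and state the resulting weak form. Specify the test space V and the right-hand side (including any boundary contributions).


V = H^1_0(0, 3) (so v(0) = v(3) = 0); weak form: ∫_0^3 u'v' dx = ∫_0^3 (6*sin(5*π*x/3)) v dx for all v ∈ V.

Multiply both sides by a test function v and integrate from 0 to 3:
  ∫_0^3 −u''(x) v(x) dx = ∫_0^3 f(x) v(x) dx.
Integrate the LHS by parts once:
  ∫_0^3 −u'' v dx = −[u'(x) v(x)]_0^3 + ∫_0^3 u'(x) v'(x) dx.
Thus ∫_0^3 u'(x) v'(x) dx = ∫_0^3 f(x) v(x) dx + [u'(x) v(x)]_0^3.
Choose V so that boundary terms are either known or forced to vanish.
u is Dirichlet: u(0) = u(3) = 0. Let V = H^1_0(0, 3); then v(0) = v(3) = 0, and [u' v]_0^3 = 0.
Weak formulation: find u (satisfying any essential BC) such that ∫_0^3 u'(x) v'(x) dx = ∫_0^3 f v dx for all v ∈ V.
Substituting f(x) = 6*sin(5*π*x/3), the right-hand side is ∫_0^3 (6*sin(5*π*x/3)) v dx.


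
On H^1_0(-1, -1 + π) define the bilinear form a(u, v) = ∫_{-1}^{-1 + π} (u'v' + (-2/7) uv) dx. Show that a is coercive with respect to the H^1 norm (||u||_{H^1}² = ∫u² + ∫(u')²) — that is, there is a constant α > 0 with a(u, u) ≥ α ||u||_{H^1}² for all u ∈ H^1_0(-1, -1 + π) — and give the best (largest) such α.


α = 5/14

Coercivity of a(·,·) on H^1_0(-1, -1 + π) means a(u, u) ≥ α ||u||_{H^1}² for every u ∈ H^1_0.
The interval has length L = π, and Poincaré/coercivity depend only on L. Here a(u, u) = ∫(u')² + (-2/7)·∫u².
Here c = -2/7 < 0 with |c| < (π/L)² = 1, so coercivity still holds. The condition a(u,u) ≥ α||u||_{H^1}² reads (1−α)∫(u')² ≥ (α−c)∫u². Any admissible α is ≤ 1 (rapidly oscillating u have ∫u²/∫(u')² → 0), and α = 1 would force 0 ≥ (1−c)∫u², impossible since c < 1; so 1−α > 0. By the sharp Poincaré inequality on H^1_0 of an interval of length L, ∫(u')² ≥ (π/L)²∫u² with equality for the first sine mode sin(π(x−x₀)/L) (x₀ the left endpoint), so the inequality holds for all u iff (1−α)(π/L)² ≥ α − c, i.e. α ≤ ((π/L)² + c)/((π/L)² + 1) = (1 + c(L/π)²)/(1 + (L/π)²). (Direct route, valid since c ≤ 0: Poincaré gives c∫u² ≥ c(L/π)²∫(u')², so a(u,u) ≥ (1 + c(L/π)²)∫(u')², while ||u||_{H^1}² ≤ (1 + (L/π)²)∫(u')²; dividing yields the same α.) With (π/L)² = 1 and c = -2/7, the largest admissible constant is α = ((π/L)² + c)/((π/L)² + 1).
Simplifying, α = 5/14.


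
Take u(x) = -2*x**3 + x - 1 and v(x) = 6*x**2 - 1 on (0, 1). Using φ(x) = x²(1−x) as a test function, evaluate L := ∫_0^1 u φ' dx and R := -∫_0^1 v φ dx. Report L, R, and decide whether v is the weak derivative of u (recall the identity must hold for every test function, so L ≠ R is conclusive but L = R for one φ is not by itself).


LHS = 7/60, RHS = -7/60. No, v is not the weak derivative of u.

u(x) = -2*x**3 + x - 1, classical derivative u'(x) = 1 - 6*x**2.
φ(x) = x²(1−x), so φ'(x) = x*(2 - 3*x).
Note φ(0) = φ(1) = 0, so the boundary term u·φ vanishes.
LHS = ∫_0^1 u(x) φ'(x) dx = ∫_0^1 (6*x^5 - 4*x^4 - 3*x^3 + 5*x^2 - 2*x) dx. Term by term:
  ∫_0^1 6*x^5 dx = 1;  ∫_0^1 -4*x^4 dx = -4/5;  ∫_0^1 -3*x^3 dx = -3/4;
  ∫_0^1 5*x^2 dx = 5/3;  ∫_0^1 -2*x dx = -1.
Sum: 1 − 4/5 − 3/4 + 5/3 − 1 = 7/60.
So LHS = 7/60.
∫_0^1 v(x) φ(x) dx = ∫_0^1 (-6*x^5 + 6*x^4 + x^3 - x^2) dx. Term by term:
  ∫_0^1 -6*x^5 dx = -1;  ∫_0^1 6*x^4 dx = 6/5;  ∫_0^1 x^3 dx = 1/4;
  ∫_0^1 -x^2 dx = -1/3.
Sum: -1 + 6/5 + 1/4 − 1/3 = 7/60.
So RHS = -∫_0^1 v(x) φ(x) dx = -7/60.
LHS − RHS = 7/30 ≠ 0, so the identity fails.
(For a valid weak derivative the identity must hold for EVERY test function, in particular this one. The failure shows v is NOT the weak derivative of u.)
Correct weak derivative would be u'(x) = 1 - 6*x**2.


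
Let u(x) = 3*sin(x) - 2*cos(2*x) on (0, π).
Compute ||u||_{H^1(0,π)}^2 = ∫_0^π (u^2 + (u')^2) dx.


||u||_{H^1(0,π)}^2 = 40 + 19*π

u'(x) = 4*sin(2*x) + 3*cos(x).
Expand u² and (u')² and integrate term by term on (0, π), using: for integers n ≥ 1, ∫_0^π sin²(nx) dx = ∫_0^π cos²(nx) dx = π/2; for n ≠ n', ∫_0^π sin(nx)sin(n'x) dx = ∫_0^π cos(nx)cos(n'x) dx = 0; and by product-to-sum, ∫_0^π sin(nx)cos(n'x) dx = ½∫_0^π [sin((n+n')x) + sin((n−n')x)] dx, which is 0 when n+n' is even and 2n/(n²−n'²) when n+n' is odd (it need not vanish on (0, π)).
  u² squared terms: (-2)²·∫cos(2x)² dx = 4·π/2 = 2*π;  (3)²·∫sin(x)² dx = 9·π/2 = 9*π/2.
  u² cross terms: 2·(-2)·(3)·∫cos(2x)·sin(x) dx = -12·(-2/3) = 8.
  So ∫_0^π u² dx = 2*π + 9*π/2 + 8 = 8 + 13*π/2.
  (u')² squared terms: (3)²·∫cos(x)² dx = 9·π/2 = 9*π/2;  (4)²·∫sin(2x)² dx = 16·π/2 = 8*π.
  (u')² cross terms: 2·(3)·(4)·∫cos(x)·sin(2x) dx = 24·(4/3) = 32.
  So ∫_0^π (u')² dx = 9*π/2 + 8*π + 32 = 32 + 25*π/2.
||u||_{H^1}^2 = (8 + 13*π/2) + (32 + 25*π/2) = 40 + 19*π.


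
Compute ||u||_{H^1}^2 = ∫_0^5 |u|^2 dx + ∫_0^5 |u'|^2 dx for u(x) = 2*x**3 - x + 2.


||u||_{H^1}^2 = 1373600/21

The H^1 norm (squared) on an interval (0, L) is
  ||u||_{H^1}^2 = ∫_0^L u(x)^2 dx + ∫_0^L u'(x)^2 dx.
Compute u'(x) = 6*x**2 - 1.
Then u(x)^2 = 4*x**6 - 4*x**4 + 8*x**3 + x**2 - 4*x + 4 and u'(x)^2 = 36*x**4 - 12*x**2 + 1.
Integrate each monomial from 0 to 5 using ∫_0^5 c·x^n dx = c·5^(n+1)/(n+1):
  ∫_0^5 u(x)^2 dx = ∫_0^5 (4*x^6 - 4*x^4 + 8*x^3 + x^2 - 4*x + 4) dx. Term by term:
    ∫_0^5 4*x^6 dx = 312500/7;  ∫_0^5 -4*x^4 dx = -2500;  ∫_0^5 8*x^3 dx = 1250;
    ∫_0^5 x^2 dx = 125/3;  ∫_0^5 -4*x dx = -50;  ∫_0^5 4 dx = 20.
  Sum: 312500/7 − 2500 + 1250 + 125/3 − 50 + 20 = 911495/21.
  ∫_0^5 u'(x)^2 dx = ∫_0^5 (36*x^4 - 12*x^2 + 1) dx. Term by term:
    ∫_0^5 36*x^4 dx = 22500;  ∫_0^5 -12*x^2 dx = -500;  ∫_0^5 1 dx = 5.
  Sum: 22500 − 500 + 5 = 22005.
Adding: ||u||_{H^1}^2 = 911495/21 + 22005 = 1373600/21.


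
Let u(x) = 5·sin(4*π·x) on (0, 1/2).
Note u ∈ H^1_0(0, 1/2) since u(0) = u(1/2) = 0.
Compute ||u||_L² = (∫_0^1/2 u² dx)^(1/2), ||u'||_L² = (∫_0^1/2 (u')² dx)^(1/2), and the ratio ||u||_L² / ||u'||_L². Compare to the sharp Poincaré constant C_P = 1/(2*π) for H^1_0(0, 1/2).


||u||_L² / ||u'||_L² = 1/(4*π) < C_P = 1/(2*π).

u(x) = 5·sin(4*π·x), so u'(x) = 20*π*cos(4*π*x).
Writing u(x) = A·sin(kπx/L) with A = 5 and k = 2, use ∫_0^L sin²(kπx/L) dx = L/2 and ∫_0^L cos²(kπx/L) dx = L/2.
u² = 25·sin²(4*π·x) and (u')² = 400*π^2·cos²(4*π·x), and each of sin², cos² integrates to L/2 = 1/4 over (0, 1/2).
∫_0^1/2 u² dx = 25/4, so ||u||_L² = 5/2.
∫_0^1/2 (u')² dx = 100*π^2, so ||u'||_L² = 10*π.
Ratio ||u||_L² / ||u'||_L² = 1/(4*π).
Sharp Poincaré constant on H^1_0(0, 1/2) is C_P = L/π = 1/(2*π), achieved by sin(2*π·x).
This is the k = 2 harmonic; the ratio L/(kπ) is strictly less than C_P = L/π, consistent with the sharp inequality ||u||_L² ≤ C_P ||u'||_L².


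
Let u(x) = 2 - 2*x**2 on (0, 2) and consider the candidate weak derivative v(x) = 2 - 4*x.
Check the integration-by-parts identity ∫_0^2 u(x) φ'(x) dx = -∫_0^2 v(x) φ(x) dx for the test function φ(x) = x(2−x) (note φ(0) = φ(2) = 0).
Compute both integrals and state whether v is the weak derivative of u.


LHS = 16/3, RHS = 8/3. No, v is not the weak derivative of u.

u(x) = 2 - 2*x**2, classical derivative u'(x) = -4*x.
φ(x) = x(2−x), so φ'(x) = 2 - 2*x.
Note φ(0) = φ(2) = 0, so the boundary term u·φ vanishes.
LHS = ∫_0^2 u(x) φ'(x) dx = ∫_0^2 (4*x^3 - 4*x^2 - 4*x + 4) dx. Term by term:
  ∫_0^2 4*x^3 dx = 16;  ∫_0^2 -4*x^2 dx = -32/3;  ∫_0^2 -4*x dx = -8;
  ∫_0^2 4 dx = 8.
Sum: 16 − 32/3 − 8 + 8 = 16/3.
So LHS = 16/3.
∫_0^2 v(x) φ(x) dx = ∫_0^2 (4*x^3 - 10*x^2 + 4*x) dx. Term by term:
  ∫_0^2 4*x^3 dx = 16;  ∫_0^2 -10*x^2 dx = -80/3;  ∫_0^2 4*x dx = 8.
Sum: 16 − 80/3 + 8 = -8/3.
So RHS = -∫_0^2 v(x) φ(x) dx = 8/3.
LHS − RHS = 8/3 ≠ 0, so the identity fails.
(For a valid weak derivative the identity must hold for EVERY test function, in particular this one. The failure shows v is NOT the weak derivative of u.)
Correct weak derivative would be u'(x) = -4*x.


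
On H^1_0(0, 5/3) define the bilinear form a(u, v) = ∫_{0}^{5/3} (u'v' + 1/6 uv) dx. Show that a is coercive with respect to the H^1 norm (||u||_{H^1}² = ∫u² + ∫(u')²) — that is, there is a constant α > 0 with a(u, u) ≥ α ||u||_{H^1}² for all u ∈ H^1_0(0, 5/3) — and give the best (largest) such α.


α = (25 + 54*π^2)/(6*(25 + 9*π^2))

Coercivity of a(·,·) on H^1_0(0, 5/3) means a(u, u) ≥ α ||u||_{H^1}² for every u ∈ H^1_0.
The interval has length L = 5/3, and Poincaré/coercivity depend only on L. Here a(u, u) = ∫(u')² + (1/6)·∫u².
Here 0 < c = 1/6 < 1. The condition a(u,u) ≥ α||u||_{H^1}² reads (1−α)∫(u')² ≥ (α−c)∫u². Any admissible α is ≤ 1 (rapidly oscillating u have ∫u²/∫(u')² → 0), and α = 1 would force 0 ≥ (1−c)∫u², impossible since c < 1; so 1−α > 0. By the sharp Poincaré inequality on H^1_0 of an interval of length L, ∫(u')² ≥ (π/L)²∫u² with equality for the first sine mode sin(π(x−x₀)/L) (x₀ the left endpoint), so the inequality holds for all u iff (1−α)(π/L)² ≥ α − c, i.e. α ≤ ((π/L)² + c)/((π/L)² + 1) = (1 + c(L/π)²)/(1 + (L/π)²). With (π/L)² = 9*π^2/25 and c = 1/6, the largest admissible constant is α = ((π/L)² + c)/((π/L)² + 1).
Simplifying, α = (25 + 54*π^2)/(6*(25 + 9*π^2)).


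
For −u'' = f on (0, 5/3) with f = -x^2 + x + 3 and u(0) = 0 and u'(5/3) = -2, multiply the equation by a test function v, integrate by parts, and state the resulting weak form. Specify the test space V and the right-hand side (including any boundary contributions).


V = {v ∈ H^1(0, 5/3) : v(0) = 0} (test functions vanish at x = 0 where u is specified); weak form: ∫_0^5/3 u'v' dx = ∫_0^5/3 (-x^2 + x + 3) v dx − 2·v(5/3) for all v ∈ V.

Multiply both sides by a test function v and integrate from 0 to 5/3:
  ∫_0^5/3 −u''(x) v(x) dx = ∫_0^5/3 f(x) v(x) dx.
Integrate the LHS by parts once:
  ∫_0^5/3 −u'' v dx = −[u'(x) v(x)]_0^5/3 + ∫_0^5/3 u'(x) v'(x) dx.
Thus ∫_0^5/3 u'(x) v'(x) dx = ∫_0^5/3 f(x) v(x) dx + [u'(x) v(x)]_0^5/3.
Choose V so that boundary terms are either known or forced to vanish.
Mixed BC: u(0) = 0 (Dirichlet) and u'(5/3) = -2 (Neumann). Define V = {v ∈ H^1(0, 5/3) : v(0) = 0}. Then [u' v]_0^5/3 = u'(5/3)·v(5/3) − u'(0)·0 = − 2·v(5/3).
Weak formulation: find u (satisfying any essential BC) such that ∫_0^5/3 u'(x) v'(x) dx = ∫_0^5/3 f v dx − 2·v(5/3) for all v ∈ V (Dirichlet at 0 absorbed into V; Neumann datum at x = 5/3 contributes the boundary term).
Substituting f(x) = -x^2 + x + 3, the right-hand side is ∫_0^5/3 (-x^2 + x + 3) v dx − 2·v(5/3).


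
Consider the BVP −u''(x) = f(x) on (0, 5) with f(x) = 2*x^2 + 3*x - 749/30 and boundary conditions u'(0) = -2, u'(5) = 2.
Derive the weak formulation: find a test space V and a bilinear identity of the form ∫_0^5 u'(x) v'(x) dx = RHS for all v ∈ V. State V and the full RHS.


V = H^1(0, 5) (v unrestricted at boundary; u is determined up to an additive constant); weak form: ∫_0^5 u'v' dx = ∫_0^5 (2*x^2 + 3*x - 749/30) v dx + 2·v(5) + 2·v(0) for all v ∈ V.

Multiply both sides by a test function v and integrate from 0 to 5:
  ∫_0^5 −u''(x) v(x) dx = ∫_0^5 f(x) v(x) dx.
Integrate the LHS by parts once:
  ∫_0^5 −u'' v dx = −[u'(x) v(x)]_0^5 + ∫_0^5 u'(x) v'(x) dx.
Thus ∫_0^5 u'(x) v'(x) dx = ∫_0^5 f(x) v(x) dx + [u'(x) v(x)]_0^5.
Choose V so that boundary terms are either known or forced to vanish.
u has inhomogeneous Neumann u'(0) = -2, u'(5) = 2. [u' v]_0^5 = (2)·v(5) − (-2)·v(0) = 2·v(5) + 2·v(0). Take V = H^1(0, 5); boundary term becomes part of RHS.
Weak formulation: find u (satisfying any essential BC) such that ∫_0^5 u'(x) v'(x) dx = ∫_0^5 f v dx + 2·v(5) + 2·v(0) for all v ∈ V (Neumann data are natural BCs: they enter the RHS as boundary terms).
Substituting f(x) = 2*x^2 + 3*x - 749/30, the right-hand side is ∫_0^5 (2*x^2 + 3*x - 749/30) v dx + 2·v(5) + 2·v(0).
Compatibility check (pure Neumann): taking v ≡ 1 ∈ V gives 0 = ∫_0^5 f dx + (2) − (-2), i.e. ∫_0^5 f dx must equal u'(0) − u'(5) = -4. Indeed ∫_0^5 (2*x^2 + 3*x - 749/30) dx = -4, so the data are compatible. The solution is then unique only up to an additive constant (fix it e.g. by requiring ∫_0^5 u dx = 0).


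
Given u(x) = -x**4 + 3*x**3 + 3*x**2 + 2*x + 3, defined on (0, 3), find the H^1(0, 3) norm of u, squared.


||u||_{H^1}^2 = 280797/140

The H^1 norm (squared) on an interval (0, L) is
  ||u||_{H^1}^2 = ∫_0^L u(x)^2 dx + ∫_0^L u'(x)^2 dx.
Compute u'(x) = -4*x**3 + 9*x**2 + 6*x + 2.
Then u(x)^2 = x**8 - 6*x**7 + 3*x**6 + 14*x**5 + 15*x**4 + 30*x**3 + 22*x**2 + 12*x + 9 and u'(x)^2 = 16*x**6 - 72*x**5 + 33*x**4 + 92*x**3 + 72*x**2 + 24*x + 4.
Integrate each monomial from 0 to 3 using ∫_0^3 c·x^n dx = c·3^(n+1)/(n+1):
  ∫_0^3 u(x)^2 dx = ∫_0^3 (x^8 - 6*x^7 + 3*x^6 + 14*x^5 + 15*x^4 + 30*x^3 + 22*x^2 + 12*x + 9) dx. Term by term:
    ∫_0^3 x^8 dx = 2187;  ∫_0^3 -6*x^7 dx = -19683/4;  ∫_0^3 3*x^6 dx = 6561/7;
    ∫_0^3 14*x^5 dx = 1701;  ∫_0^3 15*x^4 dx = 729;  ∫_0^3 30*x^3 dx = 1215/2;
    ∫_0^3 22*x^2 dx = 198;  ∫_0^3 12*x dx = 54;  ∫_0^3 9 dx = 27.
  Sum: 2187 − 19683/4 + 6561/7 + 1701 + 729 + 1215/2 + 198 + 54 + 27 = 42561/28.
  ∫_0^3 u'(x)^2 dx = ∫_0^3 (16*x^6 - 72*x^5 + 33*x^4 + 92*x^3 + 72*x^2 + 24*x + 4) dx. Term by term:
    ∫_0^3 16*x^6 dx = 34992/7;  ∫_0^3 -72*x^5 dx = -8748;  ∫_0^3 33*x^4 dx = 8019/5;
    ∫_0^3 92*x^3 dx = 1863;  ∫_0^3 72*x^2 dx = 648;  ∫_0^3 24*x dx = 108;
    ∫_0^3 4 dx = 12.
  Sum: 34992/7 − 8748 + 8019/5 + 1863 + 648 + 108 + 12 = 16998/35.
Adding: ||u||_{H^1}^2 = 42561/28 + 16998/35 = 280797/140.


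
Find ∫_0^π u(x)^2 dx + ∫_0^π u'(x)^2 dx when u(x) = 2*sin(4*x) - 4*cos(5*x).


||u||_{H^1(0,π)}^2 = 3328/9 + 242*π

u'(x) = 20*sin(5*x) + 8*cos(4*x).
Expand u² and (u')² and integrate term by term on (0, π), using: for integers n ≥ 1, ∫_0^π sin²(nx) dx = ∫_0^π cos²(nx) dx = π/2; for n ≠ n', ∫_0^π sin(nx)sin(n'x) dx = ∫_0^π cos(nx)cos(n'x) dx = 0; and by product-to-sum, ∫_0^π sin(nx)cos(n'x) dx = ½∫_0^π [sin((n+n')x) + sin((n−n')x)] dx, which is 0 when n+n' is even and 2n/(n²−n'²) when n+n' is odd (it need not vanish on (0, π)).
  u² squared terms: (-4)²·∫cos(5x)² dx = 16·π/2 = 8*π;  (2)²·∫sin(4x)² dx = 4·π/2 = 2*π.
  u² cross terms: 2·(-4)·(2)·∫cos(5x)·sin(4x) dx = -16·(-8/9) = 128/9.
  So ∫_0^π u² dx = 8*π + 2*π + 128/9 = 128/9 + 10*π.
  (u')² squared terms: (8)²·∫cos(4x)² dx = 64·π/2 = 32*π;  (20)²·∫sin(5x)² dx = 400·π/2 = 200*π.
  (u')² cross terms: 2·(8)·(20)·∫cos(4x)·sin(5x) dx = 320·(10/9) = 3200/9.
  So ∫_0^π (u')² dx = 32*π + 200*π + 3200/9 = 3200/9 + 232*π.
||u||_{H^1}^2 = (128/9 + 10*π) + (3200/9 + 232*π) = 3328/9 + 242*π.


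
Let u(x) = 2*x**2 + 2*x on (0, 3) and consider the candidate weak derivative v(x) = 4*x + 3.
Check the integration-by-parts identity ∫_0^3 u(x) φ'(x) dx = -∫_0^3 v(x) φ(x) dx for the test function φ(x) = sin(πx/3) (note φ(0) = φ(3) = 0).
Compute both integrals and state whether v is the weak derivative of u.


LHS = -48/π, RHS = -54/π. No, v is not the weak derivative of u.

u(x) = 2*x**2 + 2*x, classical derivative u'(x) = 4*x + 2.
φ(x) = sin(πx/3), so φ'(x) = π*cos(π*x/3)/3.
Note φ(0) = φ(3) = 0, so the boundary term u·φ vanishes.
LHS = ∫_0^3 u(x) φ'(x) dx = ∫_0^3 (2*π*x^2*cos(π*x/3)/3 + 2*π*x*cos(π*x/3)/3) dx. Term by term:
  ∫_0^3 2*π*x*cos(π*x/3)/3 dx = -12/π;  ∫_0^3 2*π*x^2*cos(π*x/3)/3 dx = -36/π.
Sum: -12/π − 36/π = -48/π.
So LHS = -48/π.
∫_0^3 v(x) φ(x) dx = ∫_0^3 (4*x*sin(π*x/3) + 3*sin(π*x/3)) dx. Term by term:
  ∫_0^3 3*sin(π*x/3) dx = 18/π;  ∫_0^3 4*x*sin(π*x/3) dx = 36/π.
Sum: 18/π + 36/π = 54/π.
So RHS = -∫_0^3 v(x) φ(x) dx = -54/π.
LHS − RHS = 6/π ≠ 0, so the identity fails.
(For a valid weak derivative the identity must hold for EVERY test function, in particular this one. The failure shows v is NOT the weak derivative of u.)
Correct weak derivative would be u'(x) = 4*x + 2.


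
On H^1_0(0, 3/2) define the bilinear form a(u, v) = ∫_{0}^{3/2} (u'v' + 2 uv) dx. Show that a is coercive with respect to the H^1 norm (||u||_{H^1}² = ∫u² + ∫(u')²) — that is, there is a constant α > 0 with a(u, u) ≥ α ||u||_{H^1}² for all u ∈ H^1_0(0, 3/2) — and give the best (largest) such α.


α = 1

Coercivity of a(·,·) on H^1_0(0, 3/2) means a(u, u) ≥ α ||u||_{H^1}² for every u ∈ H^1_0.
The interval has length L = 3/2, and Poincaré/coercivity depend only on L. Here a(u, u) = ∫(u')² + (2)·∫u².
Here c = 2 ≥ 1, so a(u,u) = ∫(u')² + c∫u² ≥ ∫(u')² + ∫u² = ||u||_{H^1}², i.e. α = 1 works. No larger α is possible: a(u,u) ≥ α||u||_{H^1}² means (1−α)∫(u')² ≥ (α−c)∫u², and for the modes u_n = sin(nπ(x−x₀)/L) (x₀ the left endpoint) one has ∫u_n²/∫(u_n')² = (L/(nπ))² → 0, so a(u_n,u_n)/||u_n||_{H^1}² → 1. Hence the optimal constant is α = 1.
Therefore α = 1.


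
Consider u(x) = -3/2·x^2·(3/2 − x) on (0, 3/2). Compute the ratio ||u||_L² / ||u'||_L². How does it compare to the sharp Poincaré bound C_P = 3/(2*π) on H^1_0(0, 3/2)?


||u||_L² / ||u'||_L² = 3*sqrt(14)/28 < C_P = 3/(2*π).

u(x) = -3/2·x^2·(3/2 − x), so u'(x) = 9*x*(x - 1)/2.
u(x) = -3/2·x^2·(3/2 − x) vanishes at x = 0 and x = 3/2, so u ∈ H^1_0(0, 3/2). Differentiate via the product rule and integrate the resulting polynomials term by term.
  ∫_0^3/2 u² dx = ∫_0^3/2 (9*x^6/4 - 27*x^5/4 + 81*x^4/16) dx. Term by term:
    ∫_0^3/2 9*x^6/4 dx = 19683/3584;  ∫_0^3/2 -27*x^5/4 dx = -6561/512;  ∫_0^3/2 81*x^4/16 dx = 19683/2560.
  Sum: 19683/3584 − 6561/512 + 19683/2560 = 6561/17920.
  ∫_0^3/2 (u')² dx = ∫_0^3/2 (81*x^4/4 - 81*x^3/2 + 81*x^2/4) dx. Term by term:
    ∫_0^3/2 81*x^4/4 dx = 19683/640;  ∫_0^3/2 -81*x^3/2 dx = -6561/128;  ∫_0^3/2 81*x^2/4 dx = 729/32.
  Sum: 19683/640 − 6561/128 + 729/32 = 729/320.
∫_0^3/2 u² dx = 6561/17920, so ||u||_L² = 81*sqrt(70)/1120.
∫_0^3/2 (u')² dx = 729/320, so ||u'||_L² = 27*sqrt(5)/40.
Ratio ||u||_L² / ||u'||_L² = 3*sqrt(14)/28.
Sharp Poincaré constant on H^1_0(0, 3/2) is C_P = L/π = 3/(2*π), achieved by sin(2*π/3·x).
A polynomial bump cannot attain the sharp Poincaré constant (only the first sine eigenfunction does), so the ratio is strictly less than C_P, consistent with ||u||_L² ≤ C_P ||u'||_L².
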